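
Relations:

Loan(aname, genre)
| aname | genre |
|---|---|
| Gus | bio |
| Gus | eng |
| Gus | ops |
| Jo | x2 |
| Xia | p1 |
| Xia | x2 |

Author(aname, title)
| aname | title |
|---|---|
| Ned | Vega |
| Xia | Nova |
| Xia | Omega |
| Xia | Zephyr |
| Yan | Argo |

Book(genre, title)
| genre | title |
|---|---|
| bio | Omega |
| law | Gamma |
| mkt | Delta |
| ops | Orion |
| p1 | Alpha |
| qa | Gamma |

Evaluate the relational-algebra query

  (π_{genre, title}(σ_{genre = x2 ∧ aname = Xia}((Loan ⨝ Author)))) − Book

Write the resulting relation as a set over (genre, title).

Loan ⋈ Author (natural join on aname): {(Xia, p1, Nova), (Xia, p1, Omega), (Xia, p1, Zephyr), (Xia, x2, Nova), (Xia, x2, Omega), (Xia, x2, Zephyr)}
σ[genre = x2 ∧ aname = Xia]: keep tuples satisfying genre = x2 ∧ aname = Xia → {(Xia, x2, Nova), (Xia, x2, Omega), (Xia, x2, Zephyr)}
Keep only column(s) genre, title: {(x2, Nova), (x2, Omega), (x2, Zephyr)}
Set difference of the two operands is {(x2, Nova), (x2, Omega), (x2, Zephyr)}.

{(x2, Nova), (x2, Omega), (x2, Zephyr)}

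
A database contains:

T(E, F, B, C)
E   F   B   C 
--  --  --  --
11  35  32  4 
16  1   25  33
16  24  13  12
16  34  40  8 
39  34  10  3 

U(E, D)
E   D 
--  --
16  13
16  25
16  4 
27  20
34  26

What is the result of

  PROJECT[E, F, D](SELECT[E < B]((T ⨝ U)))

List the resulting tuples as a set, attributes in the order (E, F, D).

{(16, 1, 13), (16, 1, 25), (16, 1, 4), (16, 34, 13), (16, 34, 25), (16, 34, 4)}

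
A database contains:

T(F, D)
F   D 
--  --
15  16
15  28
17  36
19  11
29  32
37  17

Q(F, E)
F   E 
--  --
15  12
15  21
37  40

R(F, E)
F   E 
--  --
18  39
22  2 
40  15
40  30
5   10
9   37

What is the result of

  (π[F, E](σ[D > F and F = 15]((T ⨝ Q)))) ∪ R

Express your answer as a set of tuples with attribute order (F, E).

Natural join on F: {(15, 16, 12), (15, 16, 21), (15, 28, 12), (15, 28, 21), (37, 17, 40)}
σ[D > F and F = 15]: keep tuples satisfying D > F and F = 15 → {(15, 16, 12), (15, 16, 21), (15, 28, 12), (15, 28, 21)}
Keep only column(s) F, E (2 duplicate(s) eliminated): {(15, 12), (15, 21)}
Union: {(15, 12), (15, 21)} with {(18, 39), (22, 2), (40, 15), (40, 30), (5, 10), (9, 37)} → {(15, 12), (15, 21), (18, 39), (22, 2), (40, 15), (40, 30), (5, 10), (9, 37)}

{(15, 12), (15, 21), (18, 39), (22, 2), (40, 15), (40, 30), (5, 10), (9, 37)}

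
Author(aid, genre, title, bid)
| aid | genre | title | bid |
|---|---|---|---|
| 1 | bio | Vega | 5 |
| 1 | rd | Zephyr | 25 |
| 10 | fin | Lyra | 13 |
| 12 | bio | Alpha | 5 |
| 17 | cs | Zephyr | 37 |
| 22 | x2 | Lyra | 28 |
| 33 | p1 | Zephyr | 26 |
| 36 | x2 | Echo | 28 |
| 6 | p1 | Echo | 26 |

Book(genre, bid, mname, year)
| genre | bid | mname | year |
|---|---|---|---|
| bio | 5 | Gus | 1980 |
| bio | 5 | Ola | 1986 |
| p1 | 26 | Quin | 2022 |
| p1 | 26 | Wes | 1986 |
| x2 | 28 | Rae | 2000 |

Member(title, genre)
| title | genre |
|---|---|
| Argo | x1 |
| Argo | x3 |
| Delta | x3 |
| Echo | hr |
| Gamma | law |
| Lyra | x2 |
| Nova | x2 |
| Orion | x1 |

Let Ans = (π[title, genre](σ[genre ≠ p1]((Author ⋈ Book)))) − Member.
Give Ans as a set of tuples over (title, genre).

Author ⋈ Book (natural join on genre, bid): {(1, bio, Vega, 5, Gus, 1980), (1, bio, Vega, 5, Ola, 1986), (12, bio, Alpha, 5, Gus, 1980), (12, bio, Alpha, 5, Ola, 1986), (22, x2, Lyra, 28, Rae, 2000), (33, p1, Zephyr, 26, Quin, 2022), (33, p1, Zephyr, 26, Wes, 1986), (36, x2, Echo, 28, Rae, 2000), (6, p1, Echo, 26, Quin, 2022), (6, p1, Echo, 26, Wes, 1986)}
Selection genre ≠ p1: {(1, bio, Vega, 5, Gus, 1980), (1, bio, Vega, 5, Ola, 1986), (12, bio, Alpha, 5, Gus, 1980), (12, bio, Alpha, 5, Ola, 1986), (22, x2, Lyra, 28, Rae, 2000), (36, x2, Echo, 28, Rae, 2000)}
Keep only column(s) title, genre (2 duplicate(s) eliminated): {(Alpha, bio), (Echo, x2), (Lyra, x2), (Vega, bio)}
Taking the difference: {(Alpha, bio), (Echo, x2), (Vega, bio)}

{(Alpha, bio), (Echo, x2), (Vega, bio)}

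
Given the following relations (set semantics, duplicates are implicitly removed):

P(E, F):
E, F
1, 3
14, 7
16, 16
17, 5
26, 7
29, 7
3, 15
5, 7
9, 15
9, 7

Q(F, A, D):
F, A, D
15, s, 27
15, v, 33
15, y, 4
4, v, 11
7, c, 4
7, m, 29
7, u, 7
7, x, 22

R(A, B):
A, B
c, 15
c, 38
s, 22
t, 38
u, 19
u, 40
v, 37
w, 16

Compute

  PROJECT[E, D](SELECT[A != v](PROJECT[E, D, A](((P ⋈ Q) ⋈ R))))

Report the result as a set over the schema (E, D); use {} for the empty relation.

{(14, 4), (14, 7), (26, 4), (26, 7), (29, 4), (29, 7), (3, 27), (5, 4), (5, 7), (9, 27), (9, 4), (9, 7)}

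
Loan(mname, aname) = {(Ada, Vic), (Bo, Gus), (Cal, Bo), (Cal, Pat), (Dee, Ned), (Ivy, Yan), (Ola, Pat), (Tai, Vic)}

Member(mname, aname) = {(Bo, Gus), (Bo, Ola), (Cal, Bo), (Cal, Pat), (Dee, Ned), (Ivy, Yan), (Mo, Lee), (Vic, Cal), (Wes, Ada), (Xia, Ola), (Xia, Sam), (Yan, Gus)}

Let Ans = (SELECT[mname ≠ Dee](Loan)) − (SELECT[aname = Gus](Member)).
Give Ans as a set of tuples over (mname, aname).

{(Ada, Vic), (Cal, Bo), (Cal, Pat), (Ivy, Yan), (Ola, Pat), (Tai, Vic)}

σ[mname ≠ Dee]: keep tuples satisfying mname ≠ Dee → {(Ada, Vic), (Bo, Gus), (Cal, Bo), (Cal, Pat), (Ivy, Yan), (Ola, Pat), (Tai, Vic)}
σ[aname = Gus]: keep tuples satisfying aname = Gus → {(Bo, Gus), (Yan, Gus)}
Set difference of the two operands is {(Ada, Vic), (Cal, Bo), (Cal, Pat), (Ivy, Yan), (Ola, Pat), (Tai, Vic)}.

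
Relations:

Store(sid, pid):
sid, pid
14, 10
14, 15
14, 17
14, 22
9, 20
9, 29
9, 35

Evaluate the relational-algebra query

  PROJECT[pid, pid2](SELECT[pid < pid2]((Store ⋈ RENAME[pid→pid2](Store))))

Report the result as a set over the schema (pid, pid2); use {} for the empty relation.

ρ[pid→pid2]: schema becomes (sid, pid2); tuples unchanged.
Store ⋈ RENAME[pid→pid2](Store) (natural join on sid): {(14, 10, 10), (14, 10, 15), (14, 10, 17), (14, 10, 22), (14, 15, 10), (14, 15, 15), (14, 15, 17), (14, 15, 22), (14, 17, 10), (14, 17, 15), (14, 17, 17), (14, 17, 22), (14, 22, 10), (14, 22, 15), (14, 22, 17), (14, 22, 22), (9, 20, 20), (9, 20, 29), (9, 20, 35), (9, 29, 20), (9, 29, 29), (9, 29, 35), (9, 35, 20), (9, 35, 29), (9, 35, 35)}
Selection pid < pid2: {(14, 10, 15), (14, 10, 17), (14, 10, 22), (14, 15, 17), (14, 15, 22), (14, 17, 22), (9, 20, 29), (9, 20, 35), (9, 29, 35)}
Projecting to pid, pid2: {(10, 15), (10, 17), (10, 22), (15, 17), (15, 22), (17, 22), (20, 29), (20, 35), (29, 35)}

{(10, 15), (10, 17), (10, 22), (15, 17), (15, 22), (17, 22), (20, 29), (20, 35), (29, 35)}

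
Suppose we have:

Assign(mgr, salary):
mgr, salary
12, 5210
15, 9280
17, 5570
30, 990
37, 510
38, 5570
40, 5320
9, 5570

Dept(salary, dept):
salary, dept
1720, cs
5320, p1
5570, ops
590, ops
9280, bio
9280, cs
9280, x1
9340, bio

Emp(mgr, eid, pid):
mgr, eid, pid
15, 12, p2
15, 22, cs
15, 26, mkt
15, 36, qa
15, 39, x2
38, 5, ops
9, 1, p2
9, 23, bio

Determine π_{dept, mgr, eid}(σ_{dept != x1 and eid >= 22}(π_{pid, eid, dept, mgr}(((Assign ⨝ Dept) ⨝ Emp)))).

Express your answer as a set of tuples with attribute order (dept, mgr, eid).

{(bio, 15, 22), (bio, 15, 26), (bio, 15, 36), (bio, 15, 39), (cs, 15, 22), (cs, 15, 26), (cs, 15, 36), (cs, 15, 39), (ops, 9, 23)}

Assign ⋈ Dept (natural join on salary): {(15, 9280, bio), (15, 9280, cs), (15, 9280, x1), (17, 5570, ops), (38, 5570, ops), (40, 5320, p1), (9, 5570, ops)}
(Assign ⨝ Dept) ⋈ Emp (natural join on mgr): {(15, 9280, bio, 12, p2), (15, 9280, bio, 22, cs), (15, 9280, bio, 26, mkt), (15, 9280, bio, 36, qa), (15, 9280, bio, 39, x2), (15, 9280, cs, 12, p2), (15, 9280, cs, 22, cs), (15, 9280, cs, 26, mkt), (15, 9280, cs, 36, qa), (15, 9280, cs, 39, x2), (15, 9280, x1, 12, p2), (15, 9280, x1, 22, cs), (15, 9280, x1, 26, mkt), (15, 9280, x1, 36, qa), (15, 9280, x1, 39, x2), (38, 5570, ops, 5, ops), (9, 5570, ops, 1, p2), (9, 5570, ops, 23, bio)}
Keep only column(s) pid, eid, dept, mgr: {(bio, 23, ops, 9), (cs, 22, bio, 15), (cs, 22, cs, 15), (cs, 22, x1, 15), (mkt, 26, bio, 15), (mkt, 26, cs, 15), (mkt, 26, x1, 15), (ops, 5, ops, 38), (p2, 1, ops, 9), (p2, 12, bio, 15), (p2, 12, cs, 15), (p2, 12, x1, 15), (qa, 36, bio, 15), (qa, 36, cs, 15), (qa, 36, x1, 15), (x2, 39, bio, 15), (x2, 39, cs, 15), (x2, 39, x1, 15)}
Selection dept != x1 and eid >= 22: {(bio, 23, ops, 9), (cs, 22, bio, 15), (cs, 22, cs, 15), (mkt, 26, bio, 15), (mkt, 26, cs, 15), (qa, 36, bio, 15), (qa, 36, cs, 15), (x2, 39, bio, 15), (x2, 39, cs, 15)}
Keep only column(s) dept, mgr, eid: {(bio, 15, 22), (bio, 15, 26), (bio, 15, 36), (bio, 15, 39), (cs, 15, 22), (cs, 15, 26), (cs, 15, 36), (cs, 15, 39), (ops, 9, 23)}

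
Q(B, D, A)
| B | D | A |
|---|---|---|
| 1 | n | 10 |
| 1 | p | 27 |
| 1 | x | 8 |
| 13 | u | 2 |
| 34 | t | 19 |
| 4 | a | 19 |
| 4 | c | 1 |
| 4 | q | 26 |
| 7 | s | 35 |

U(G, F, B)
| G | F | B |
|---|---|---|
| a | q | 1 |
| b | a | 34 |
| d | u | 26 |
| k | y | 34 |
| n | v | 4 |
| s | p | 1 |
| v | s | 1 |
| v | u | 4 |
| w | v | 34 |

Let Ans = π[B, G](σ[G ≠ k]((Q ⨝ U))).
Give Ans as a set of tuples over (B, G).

{(1, a), (1, s), (1, v), (34, b), (34, w), (4, n), (4, v)}

Q ⋈ U (natural join on B): {(1, n, 10, a, q), (1, n, 10, s, p), (1, n, 10, v, s), (1, p, 27, a, q), (1, p, 27, s, p), (1, p, 27, v, s), (1, x, 8, a, q), (1, x, 8, s, p), (1, x, 8, v, s), (34, t, 19, b, a), (34, t, 19, k, y), (34, t, 19, w, v), (4, a, 19, n, v), (4, a, 19, v, u), (4, c, 1, n, v), (4, c, 1, v, u), (4, q, 26, n, v), (4, q, 26, v, u)}
Apply σ_{G ≠ k}; surviving tuples: {(1, n, 10, a, q), (1, n, 10, s, p), (1, n, 10, v, s), (1, p, 27, a, q), (1, p, 27, s, p), (1, p, 27, v, s), (1, x, 8, a, q), (1, x, 8, s, p), (1, x, 8, v, s), (34, t, 19, b, a), (34, t, 19, w, v), (4, a, 19, n, v), (4, a, 19, v, u), (4, c, 1, n, v), (4, c, 1, v, u), (4, q, 26, n, v), (4, q, 26, v, u)}
Keep only column(s) B, G (10 duplicate(s) eliminated): {(1, a), (1, s), (1, v), (34, b), (34, w), (4, n), (4, v)}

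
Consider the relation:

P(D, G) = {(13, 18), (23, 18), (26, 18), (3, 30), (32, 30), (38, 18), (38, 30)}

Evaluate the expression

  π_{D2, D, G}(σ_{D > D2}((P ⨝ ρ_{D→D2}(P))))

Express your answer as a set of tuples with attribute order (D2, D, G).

ρ[D→D2]: schema becomes (D2, G); tuples unchanged.
Natural join on G: {(13, 18, 13), (13, 18, 23), (13, 18, 26), (13, 18, 38), (23, 18, 13), (23, 18, 23), (23, 18, 26), (23, 18, 38), (26, 18, 13), (26, 18, 23), (26, 18, 26), (26, 18, 38), (3, 30, 3), (3, 30, 32), (3, 30, 38), (32, 30, 3), (32, 30, 32), (32, 30, 38), (38, 18, 13), (38, 18, 23), (38, 18, 26), (38, 18, 38), (38, 30, 3), (38, 30, 32), (38, 30, 38)}
Selection D > D2: {(23, 18, 13), (26, 18, 13), (26, 18, 23), (32, 30, 3), (38, 18, 13), (38, 18, 23), (38, 18, 26), (38, 30, 3), (38, 30, 32)}
Projecting to D2, D, G: {(13, 23, 18), (13, 26, 18), (13, 38, 18), (23, 26, 18), (23, 38, 18), (26, 38, 18), (3, 32, 30), (3, 38, 30), (32, 38, 30)}

{(13, 23, 18), (13, 26, 18), (13, 38, 18), (23, 26, 18), (23, 38, 18), (26, 38, 18), (3, 32, 30), (3, 38, 30), (32, 38, 30)}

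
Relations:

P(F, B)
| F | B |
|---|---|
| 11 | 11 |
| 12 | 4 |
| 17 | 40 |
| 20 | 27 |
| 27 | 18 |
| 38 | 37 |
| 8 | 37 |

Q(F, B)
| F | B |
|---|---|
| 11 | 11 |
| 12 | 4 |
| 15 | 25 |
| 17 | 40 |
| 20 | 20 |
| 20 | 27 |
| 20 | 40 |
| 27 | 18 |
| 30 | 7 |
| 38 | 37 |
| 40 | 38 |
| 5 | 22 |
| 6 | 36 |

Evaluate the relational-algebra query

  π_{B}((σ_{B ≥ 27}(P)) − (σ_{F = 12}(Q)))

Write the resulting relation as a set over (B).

σ[B ≥ 27]: keep tuples satisfying B ≥ 27 → {(17, 40), (20, 27), (38, 37), (8, 37)}
σ[F = 12]: keep tuples satisfying F = 12 → {(12, 4)}
Set difference of the two operands is {(17, 40), (20, 27), (38, 37), (8, 37)}.
π_{B} gives {27, 37, 40} (1 duplicate(s) eliminated).

{27, 37, 40}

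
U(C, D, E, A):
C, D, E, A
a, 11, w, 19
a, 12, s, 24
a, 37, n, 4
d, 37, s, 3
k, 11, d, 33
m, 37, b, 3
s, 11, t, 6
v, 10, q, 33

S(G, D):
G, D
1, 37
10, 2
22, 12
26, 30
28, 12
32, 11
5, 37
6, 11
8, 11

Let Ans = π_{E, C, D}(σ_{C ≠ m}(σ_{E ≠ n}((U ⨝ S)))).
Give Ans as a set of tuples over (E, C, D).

U ⋈ S (natural join on D): {(a, 11, w, 19, 32), (a, 11, w, 19, 6), (a, 11, w, 19, 8), (a, 12, s, 24, 22), (a, 12, s, 24, 28), (a, 37, n, 4, 1), (a, 37, n, 4, 5), (d, 37, s, 3, 1), (d, 37, s, 3, 5), (k, 11, d, 33, 32), (k, 11, d, 33, 6), (k, 11, d, 33, 8), (m, 37, b, 3, 1), (m, 37, b, 3, 5), (s, 11, t, 6, 32), (s, 11, t, 6, 6), (s, 11, t, 6, 8)}
Filtering on E ≠ n leaves {(a, 11, w, 19, 32), (a, 11, w, 19, 6), (a, 11, w, 19, 8), (a, 12, s, 24, 22), (a, 12, s, 24, 28), (d, 37, s, 3, 1), (d, 37, s, 3, 5), (k, 11, d, 33, 32), (k, 11, d, 33, 6), (k, 11, d, 33, 8), (m, 37, b, 3, 1), (m, 37, b, 3, 5), (s, 11, t, 6, 32), (s, 11, t, 6, 6), (s, 11, t, 6, 8)}.
Filtering on C ≠ m leaves {(a, 11, w, 19, 32), (a, 11, w, 19, 6), (a, 11, w, 19, 8), (a, 12, s, 24, 22), (a, 12, s, 24, 28), (d, 37, s, 3, 1), (d, 37, s, 3, 5), (k, 11, d, 33, 32), (k, 11, d, 33, 6), (k, 11, d, 33, 8), (s, 11, t, 6, 32), (s, 11, t, 6, 6), (s, 11, t, 6, 8)}.
π[E, C, D]: project onto (E, C, D) (8 duplicate(s) eliminated) → {(d, k, 11), (s, a, 12), (s, d, 37), (t, s, 11), (w, a, 11)}

{(d, k, 11), (s, a, 12), (s, d, 37), (t, s, 11), (w, a, 11)}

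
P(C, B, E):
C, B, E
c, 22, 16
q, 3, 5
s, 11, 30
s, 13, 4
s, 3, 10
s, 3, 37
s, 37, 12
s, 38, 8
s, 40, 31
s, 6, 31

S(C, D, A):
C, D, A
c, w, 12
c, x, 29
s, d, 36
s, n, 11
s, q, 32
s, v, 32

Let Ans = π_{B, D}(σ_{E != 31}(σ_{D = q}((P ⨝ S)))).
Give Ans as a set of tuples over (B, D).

{(11, q), (13, q), (3, q), (37, q), (38, q)}

Natural join on C: {(c, 22, 16, w, 12), (c, 22, 16, x, 29), (s, 11, 30, d, 36), (s, 11, 30, n, 11), (s, 11, 30, q, 32), (s, 11, 30, v, 32), (s, 13, 4, d, 36), (s, 13, 4, n, 11), (s, 13, 4, q, 32), (s, 13, 4, v, 32), (s, 3, 10, d, 36), (s, 3, 10, n, 11), (s, 3, 10, q, 32), (s, 3, 10, v, 32), (s, 3, 37, d, 36), (s, 3, 37, n, 11), (s, 3, 37, q, 32), (s, 3, 37, v, 32), (s, 37, 12, d, 36), (s, 37, 12, n, 11), (s, 37, 12, q, 32), (s, 37, 12, v, 32), (s, 38, 8, d, 36), (s, 38, 8, n, 11), (s, 38, 8, q, 32), (s, 38, 8, v, 32), (s, 40, 31, d, 36), (s, 40, 31, n, 11), (s, 40, 31, q, 32), (s, 40, 31, v, 32), (s, 6, 31, d, 36), (s, 6, 31, n, 11), (s, 6, 31, q, 32), (s, 6, 31, v, 32)}
Apply σ_{D = q}; surviving tuples: {(s, 11, 30, q, 32), (s, 13, 4, q, 32), (s, 3, 10, q, 32), (s, 3, 37, q, 32), (s, 37, 12, q, 32), (s, 38, 8, q, 32), (s, 40, 31, q, 32), (s, 6, 31, q, 32)}
Apply σ_{E != 31}; surviving tuples: {(s, 11, 30, q, 32), (s, 13, 4, q, 32), (s, 3, 10, q, 32), (s, 3, 37, q, 32), (s, 37, 12, q, 32), (s, 38, 8, q, 32)}
π[B, D]: project onto (B, D) (1 duplicate(s) eliminated) → {(11, q), (13, q), (3, q), (37, q), (38, q)}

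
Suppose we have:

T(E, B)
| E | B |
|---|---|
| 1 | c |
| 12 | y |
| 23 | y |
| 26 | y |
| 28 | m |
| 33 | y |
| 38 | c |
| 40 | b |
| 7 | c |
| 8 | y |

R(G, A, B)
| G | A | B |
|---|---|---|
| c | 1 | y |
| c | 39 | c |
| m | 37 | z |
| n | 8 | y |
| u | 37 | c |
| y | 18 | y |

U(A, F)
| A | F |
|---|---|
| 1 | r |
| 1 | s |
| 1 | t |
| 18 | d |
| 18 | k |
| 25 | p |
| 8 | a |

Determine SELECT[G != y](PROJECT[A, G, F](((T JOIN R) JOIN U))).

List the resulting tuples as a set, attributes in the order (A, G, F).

{(1, c, r), (1, c, s), (1, c, t), (8, n, a)}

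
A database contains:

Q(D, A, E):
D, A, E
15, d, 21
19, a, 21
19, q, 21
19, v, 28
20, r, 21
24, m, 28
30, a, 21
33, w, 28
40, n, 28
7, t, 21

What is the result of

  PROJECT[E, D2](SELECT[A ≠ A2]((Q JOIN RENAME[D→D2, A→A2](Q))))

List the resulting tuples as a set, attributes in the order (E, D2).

{(21, 15), (21, 19), (21, 20), (21, 30), (21, 7), (28, 19), (28, 24), (28, 33), (28, 40)}

ρ[D→D2, A→A2]: schema becomes (D2, A2, E); tuples unchanged.
Natural join on E: {(15, d, 21, 15, d), (15, d, 21, 19, a), (15, d, 21, 19, q), (15, d, 21, 20, r), (15, d, 21, 30, a), (15, d, 21, 7, t), (19, a, 21, 15, d), (19, a, 21, 19, a), (19, a, 21, 19, q), (19, a, 21, 20, r), (19, a, 21, 30, a), (19, a, 21, 7, t), (19, q, 21, 15, d), (19, q, 21, 19, a), (19, q, 21, 19, q), (19, q, 21, 20, r), (19, q, 21, 30, a), (19, q, 21, 7, t), (19, v, 28, 19, v), (19, v, 28, 24, m), (19, v, 28, 33, w), (19, v, 28, 40, n), (20, r, 21, 15, d), (20, r, 21, 19, a), (20, r, 21, 19, q), (20, r, 21, 20, r), (20, r, 21, 30, a), (20, r, 21, 7, t), (24, m, 28, 19, v), (24, m, 28, 24, m), (24, m, 28, 33, w), (24, m, 28, 40, n), (30, a, 21, 15, d), (30, a, 21, 19, a), (30, a, 21, 19, q), (30, a, 21, 20, r), (30, a, 21, 30, a), (30, a, 21, 7, t), (33, w, 28, 19, v), (33, w, 28, 24, m), (33, w, 28, 33, w), (33, w, 28, 40, n), (40, n, 28, 19, v), (40, n, 28, 24, m), (40, n, 28, 33, w), (40, n, 28, 40, n), (7, t, 21, 15, d), (7, t, 21, 19, a), (7, t, 21, 19, q), (7, t, 21, 20, r), (7, t, 21, 30, a), (7, t, 21, 7, t)}
Filtering on A ≠ A2 leaves {(15, d, 21, 19, a), (15, d, 21, 19, q), (15, d, 21, 20, r), (15, d, 21, 30, a), (15, d, 21, 7, t), (19, a, 21, 15, d), (19, a, 21, 19, q), (19, a, 21, 20, r), (19, a, 21, 7, t), (19, q, 21, 15, d), (19, q, 21, 19, a), (19, q, 21, 20, r), (19, q, 21, 30, a), (19, q, 21, 7, t), (19, v, 28, 24, m), (19, v, 28, 33, w), (19, v, 28, 40, n), (20, r, 21, 15, d), (20, r, 21, 19, a), (20, r, 21, 19, q), (20, r, 21, 30, a), (20, r, 21, 7, t), (24, m, 28, 19, v), (24, m, 28, 33, w), (24, m, 28, 40, n), (30, a, 21, 15, d), (30, a, 21, 19, q), (30, a, 21, 20, r), (30, a, 21, 7, t), (33, w, 28, 19, v), (33, w, 28, 24, m), (33, w, 28, 40, n), (40, n, 28, 19, v), (40, n, 28, 24, m), (40, n, 28, 33, w), (7, t, 21, 15, d), (7, t, 21, 19, a), (7, t, 21, 19, q), (7, t, 21, 20, r), (7, t, 21, 30, a)}.
π[E, D2]: project onto (E, D2) (31 duplicate(s) eliminated) → {(21, 15), (21, 19), (21, 20), (21, 30), (21, 7), (28, 19), (28, 24), (28, 33), (28, 40)}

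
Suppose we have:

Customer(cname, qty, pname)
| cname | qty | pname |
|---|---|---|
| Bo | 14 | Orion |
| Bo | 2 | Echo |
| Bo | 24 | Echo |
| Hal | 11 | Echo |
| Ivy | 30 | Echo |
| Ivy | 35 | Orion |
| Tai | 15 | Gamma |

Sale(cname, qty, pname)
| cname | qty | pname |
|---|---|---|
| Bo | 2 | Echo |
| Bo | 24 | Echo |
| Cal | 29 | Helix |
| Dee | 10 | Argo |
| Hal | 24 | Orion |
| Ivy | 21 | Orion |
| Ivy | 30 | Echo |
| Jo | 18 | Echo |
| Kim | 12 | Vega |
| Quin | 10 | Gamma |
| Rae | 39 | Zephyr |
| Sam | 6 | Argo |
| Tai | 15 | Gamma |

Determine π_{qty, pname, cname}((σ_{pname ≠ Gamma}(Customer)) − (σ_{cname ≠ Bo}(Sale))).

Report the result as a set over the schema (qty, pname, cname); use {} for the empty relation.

Apply σ_{pname ≠ Gamma}; surviving tuples: {(Bo, 14, Orion), (Bo, 2, Echo), (Bo, 24, Echo), (Hal, 11, Echo), (Ivy, 30, Echo), (Ivy, 35, Orion)}
Apply σ_{cname ≠ Bo}; surviving tuples: {(Cal, 29, Helix), (Dee, 10, Argo), (Hal, 24, Orion), (Ivy, 21, Orion), (Ivy, 30, Echo), (Jo, 18, Echo), (Kim, 12, Vega), (Quin, 10, Gamma), (Rae, 39, Zephyr), (Sam, 6, Argo), (Tai, 15, Gamma)}
Taking the difference: {(Bo, 14, Orion), (Bo, 2, Echo), (Bo, 24, Echo), (Hal, 11, Echo), (Ivy, 35, Orion)}
π[qty, pname, cname]: project onto (qty, pname, cname) → {(11, Echo, Hal), (14, Orion, Bo), (2, Echo, Bo), (24, Echo, Bo), (35, Orion, Ivy)}

{(11, Echo, Hal), (14, Orion, Bo), (2, Echo, Bo), (24, Echo, Bo), (35, Orion, Ivy)}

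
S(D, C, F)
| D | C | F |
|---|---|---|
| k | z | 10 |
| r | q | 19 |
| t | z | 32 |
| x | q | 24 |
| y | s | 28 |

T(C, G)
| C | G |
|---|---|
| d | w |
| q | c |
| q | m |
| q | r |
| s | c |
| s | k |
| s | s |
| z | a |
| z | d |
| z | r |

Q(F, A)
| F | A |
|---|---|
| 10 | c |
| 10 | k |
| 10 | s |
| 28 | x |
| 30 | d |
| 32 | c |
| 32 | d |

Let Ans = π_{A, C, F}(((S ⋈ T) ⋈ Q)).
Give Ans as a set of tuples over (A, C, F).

{(c, z, 10), (c, z, 32), (d, z, 32), (k, z, 10), (s, z, 10), (x, s, 28)}

Natural join on C: {(k, z, 10, a), (k, z, 10, d), (k, z, 10, r), (r, q, 19, c), (r, q, 19, m), (r, q, 19, r), (t, z, 32, a), (t, z, 32, d), (t, z, 32, r), (x, q, 24, c), (x, q, 24, m), (x, q, 24, r), (y, s, 28, c), (y, s, 28, k), (y, s, 28, s)}
Natural join on F: {(k, z, 10, a, c), (k, z, 10, a, k), (k, z, 10, a, s), (k, z, 10, d, c), (k, z, 10, d, k), (k, z, 10, d, s), (k, z, 10, r, c), (k, z, 10, r, k), (k, z, 10, r, s), (t, z, 32, a, c), (t, z, 32, a, d), (t, z, 32, d, c), (t, z, 32, d, d), (t, z, 32, r, c), (t, z, 32, r, d), (y, s, 28, c, x), (y, s, 28, k, x), (y, s, 28, s, x)}
π_{A, C, F} gives {(c, z, 10), (c, z, 32), (d, z, 32), (k, z, 10), (s, z, 10), (x, s, 28)} (12 duplicate(s) eliminated).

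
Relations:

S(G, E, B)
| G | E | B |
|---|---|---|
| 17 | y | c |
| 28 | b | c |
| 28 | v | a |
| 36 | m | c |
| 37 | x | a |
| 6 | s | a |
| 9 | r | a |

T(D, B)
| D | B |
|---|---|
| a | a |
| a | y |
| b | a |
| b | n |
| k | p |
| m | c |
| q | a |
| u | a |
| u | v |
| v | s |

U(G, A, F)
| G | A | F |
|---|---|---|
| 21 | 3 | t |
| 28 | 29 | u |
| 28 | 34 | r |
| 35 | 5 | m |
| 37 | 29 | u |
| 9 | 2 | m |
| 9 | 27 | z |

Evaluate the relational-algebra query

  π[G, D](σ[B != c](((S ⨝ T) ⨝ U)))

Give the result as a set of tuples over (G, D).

Joining S and T on B yields {(17, y, c, m), (28, b, c, m), (28, v, a, a), (28, v, a, b), (28, v, a, q), (28, v, a, u), (36, m, c, m), (37, x, a, a), (37, x, a, b), (37, x, a, q), (37, x, a, u), (6, s, a, a), (6, s, a, b), (6, s, a, q), (6, s, a, u), (9, r, a, a), (9, r, a, b), (9, r, a, q), (9, r, a, u)}.
Joining (S ⨝ T) and U on G yields {(28, b, c, m, 29, u), (28, b, c, m, 34, r), (28, v, a, a, 29, u), (28, v, a, a, 34, r), (28, v, a, b, 29, u), (28, v, a, b, 34, r), (28, v, a, q, 29, u), (28, v, a, q, 34, r), (28, v, a, u, 29, u), (28, v, a, u, 34, r), (37, x, a, a, 29, u), (37, x, a, b, 29, u), (37, x, a, q, 29, u), (37, x, a, u, 29, u), (9, r, a, a, 2, m), (9, r, a, a, 27, z), (9, r, a, b, 2, m), (9, r, a, b, 27, z), (9, r, a, q, 2, m), (9, r, a, q, 27, z), (9, r, a, u, 2, m), (9, r, a, u, 27, z)}.
Selection B != c: {(28, v, a, a, 29, u), (28, v, a, a, 34, r), (28, v, a, b, 29, u), (28, v, a, b, 34, r), (28, v, a, q, 29, u), (28, v, a, q, 34, r), (28, v, a, u, 29, u), (28, v, a, u, 34, r), (37, x, a, a, 29, u), (37, x, a, b, 29, u), (37, x, a, q, 29, u), (37, x, a, u, 29, u), (9, r, a, a, 2, m), (9, r, a, a, 27, z), (9, r, a, b, 2, m), (9, r, a, b, 27, z), (9, r, a, q, 2, m), (9, r, a, q, 27, z), (9, r, a, u, 2, m), (9, r, a, u, 27, z)}
Projecting to G, D (8 duplicate(s) eliminated): {(28, a), (28, b), (28, q), (28, u), (37, a), (37, b), (37, q), (37, u), (9, a), (9, b), (9, q), (9, u)}

{(28, a), (28, b), (28, q), (28, u), (37, a), (37, b), (37, q), (37, u), (9, a), (9, b), (9, q), (9, u)}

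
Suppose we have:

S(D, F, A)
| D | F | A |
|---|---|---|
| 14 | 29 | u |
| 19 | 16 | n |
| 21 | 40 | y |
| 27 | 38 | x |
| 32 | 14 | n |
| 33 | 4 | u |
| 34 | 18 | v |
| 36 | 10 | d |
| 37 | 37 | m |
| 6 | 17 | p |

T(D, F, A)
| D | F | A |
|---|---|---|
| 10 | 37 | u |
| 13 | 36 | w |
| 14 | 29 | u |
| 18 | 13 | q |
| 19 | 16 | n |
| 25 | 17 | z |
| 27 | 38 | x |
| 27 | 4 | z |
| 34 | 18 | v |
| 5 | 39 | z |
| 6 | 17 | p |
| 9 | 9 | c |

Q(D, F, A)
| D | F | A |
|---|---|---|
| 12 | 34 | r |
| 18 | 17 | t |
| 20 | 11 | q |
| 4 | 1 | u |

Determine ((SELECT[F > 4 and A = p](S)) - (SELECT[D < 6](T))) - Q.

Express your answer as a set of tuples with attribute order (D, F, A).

σ[F > 4 and A = p]: keep tuples satisfying F > 4 and A = p → {(6, 17, p)}
σ[D < 6]: keep tuples satisfying D < 6 → {(5, 39, z)}
Set difference of the two operands is {(6, 17, p)}.
Set difference of the two operands is {(6, 17, p)}.

{(6, 17, p)}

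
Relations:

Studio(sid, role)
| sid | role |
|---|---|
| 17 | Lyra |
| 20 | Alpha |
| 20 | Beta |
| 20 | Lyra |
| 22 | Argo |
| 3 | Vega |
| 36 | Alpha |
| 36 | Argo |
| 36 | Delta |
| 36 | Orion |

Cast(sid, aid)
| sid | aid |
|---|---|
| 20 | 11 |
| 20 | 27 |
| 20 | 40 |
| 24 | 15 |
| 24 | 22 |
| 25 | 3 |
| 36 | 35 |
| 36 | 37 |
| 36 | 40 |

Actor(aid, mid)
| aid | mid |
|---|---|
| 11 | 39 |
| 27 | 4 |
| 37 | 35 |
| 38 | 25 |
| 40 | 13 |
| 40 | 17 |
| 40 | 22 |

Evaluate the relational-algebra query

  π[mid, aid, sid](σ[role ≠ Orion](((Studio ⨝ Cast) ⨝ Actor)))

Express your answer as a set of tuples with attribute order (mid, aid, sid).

{(13, 40, 20), (13, 40, 36), (17, 40, 20), (17, 40, 36), (22, 40, 20), (22, 40, 36), (35, 37, 36), (39, 11, 20), (4, 27, 20)}

Natural join on sid: {(20, Alpha, 11), (20, Alpha, 27), (20, Alpha, 40), (20, Beta, 11), (20, Beta, 27), (20, Beta, 40), (20, Lyra, 11), (20, Lyra, 27), (20, Lyra, 40), (36, Alpha, 35), (36, Alpha, 37), (36, Alpha, 40), (36, Argo, 35), (36, Argo, 37), (36, Argo, 40), (36, Delta, 35), (36, Delta, 37), (36, Delta, 40), (36, Orion, 35), (36, Orion, 37), (36, Orion, 40)}
Natural join on aid: {(20, Alpha, 11, 39), (20, Alpha, 27, 4), (20, Alpha, 40, 13), (20, Alpha, 40, 17), (20, Alpha, 40, 22), (20, Beta, 11, 39), (20, Beta, 27, 4), (20, Beta, 40, 13), (20, Beta, 40, 17), (20, Beta, 40, 22), (20, Lyra, 11, 39), (20, Lyra, 27, 4), (20, Lyra, 40, 13), (20, Lyra, 40, 17), (20, Lyra, 40, 22), (36, Alpha, 37, 35), (36, Alpha, 40, 13), (36, Alpha, 40, 17), (36, Alpha, 40, 22), (36, Argo, 37, 35), (36, Argo, 40, 13), (36, Argo, 40, 17), (36, Argo, 40, 22), (36, Delta, 37, 35), (36, Delta, 40, 13), (36, Delta, 40, 17), (36, Delta, 40, 22), (36, Orion, 37, 35), (36, Orion, 40, 13), (36, Orion, 40, 17), (36, Orion, 40, 22)}
Selection role ≠ Orion: {(20, Alpha, 11, 39), (20, Alpha, 27, 4), (20, Alpha, 40, 13), (20, Alpha, 40, 17), (20, Alpha, 40, 22), (20, Beta, 11, 39), (20, Beta, 27, 4), (20, Beta, 40, 13), (20, Beta, 40, 17), (20, Beta, 40, 22), (20, Lyra, 11, 39), (20, Lyra, 27, 4), (20, Lyra, 40, 13), (20, Lyra, 40, 17), (20, Lyra, 40, 22), (36, Alpha, 37, 35), (36, Alpha, 40, 13), (36, Alpha, 40, 17), (36, Alpha, 40, 22), (36, Argo, 37, 35), (36, Argo, 40, 13), (36, Argo, 40, 17), (36, Argo, 40, 22), (36, Delta, 37, 35), (36, Delta, 40, 13), (36, Delta, 40, 17), (36, Delta, 40, 22)}
Projecting to mid, aid, sid (18 duplicate(s) eliminated): {(13, 40, 20), (13, 40, 36), (17, 40, 20), (17, 40, 36), (22, 40, 20), (22, 40, 36), (35, 37, 36), (39, 11, 20), (4, 27, 20)}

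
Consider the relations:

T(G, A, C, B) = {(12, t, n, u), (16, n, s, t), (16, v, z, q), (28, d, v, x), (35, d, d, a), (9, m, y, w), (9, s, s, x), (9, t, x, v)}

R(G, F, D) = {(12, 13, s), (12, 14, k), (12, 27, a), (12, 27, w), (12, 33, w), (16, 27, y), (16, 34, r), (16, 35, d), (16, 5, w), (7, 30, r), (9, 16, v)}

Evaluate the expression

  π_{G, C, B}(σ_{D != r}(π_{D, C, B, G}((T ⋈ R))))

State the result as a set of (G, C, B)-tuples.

{(12, n, u), (16, s, t), (16, z, q), (9, s, x), (9, x, v), (9, y, w)}

Joining T and R on G yields {(12, t, n, u, 13, s), (12, t, n, u, 14, k), (12, t, n, u, 27, a), (12, t, n, u, 27, w), (12, t, n, u, 33, w), (16, n, s, t, 27, y), (16, n, s, t, 34, r), (16, n, s, t, 35, d), (16, n, s, t, 5, w), (16, v, z, q, 27, y), (16, v, z, q, 34, r), (16, v, z, q, 35, d), (16, v, z, q, 5, w), (9, m, y, w, 16, v), (9, s, s, x, 16, v), (9, t, x, v, 16, v)}.
π_{D, C, B, G} gives {(a, n, u, 12), (d, s, t, 16), (d, z, q, 16), (k, n, u, 12), (r, s, t, 16), (r, z, q, 16), (s, n, u, 12), (v, s, x, 9), (v, x, v, 9), (v, y, w, 9), (w, n, u, 12), (w, s, t, 16), (w, z, q, 16), (y, s, t, 16), (y, z, q, 16)} (1 duplicate(s) eliminated).
Filtering on D != r leaves {(a, n, u, 12), (d, s, t, 16), (d, z, q, 16), (k, n, u, 12), (s, n, u, 12), (v, s, x, 9), (v, x, v, 9), (v, y, w, 9), (w, n, u, 12), (w, s, t, 16), (w, z, q, 16), (y, s, t, 16), (y, z, q, 16)}.
π_{G, C, B} gives {(12, n, u), (16, s, t), (16, z, q), (9, s, x), (9, x, v), (9, y, w)} (7 duplicate(s) eliminated).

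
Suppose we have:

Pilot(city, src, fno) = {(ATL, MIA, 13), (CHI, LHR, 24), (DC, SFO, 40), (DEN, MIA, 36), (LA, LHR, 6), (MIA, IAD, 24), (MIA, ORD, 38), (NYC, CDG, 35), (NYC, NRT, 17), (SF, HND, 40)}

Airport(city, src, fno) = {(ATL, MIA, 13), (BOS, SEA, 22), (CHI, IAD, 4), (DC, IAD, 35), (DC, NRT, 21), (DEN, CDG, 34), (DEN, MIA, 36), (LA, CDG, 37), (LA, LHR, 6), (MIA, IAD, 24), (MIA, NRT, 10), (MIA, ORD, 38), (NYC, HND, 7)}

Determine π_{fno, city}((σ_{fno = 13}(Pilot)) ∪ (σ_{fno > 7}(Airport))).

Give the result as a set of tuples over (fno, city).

Filtering on fno = 13 leaves {(ATL, MIA, 13)}.
Filtering on fno > 7 leaves {(ATL, MIA, 13), (BOS, SEA, 22), (DC, IAD, 35), (DC, NRT, 21), (DEN, CDG, 34), (DEN, MIA, 36), (LA, CDG, 37), (MIA, IAD, 24), (MIA, NRT, 10), (MIA, ORD, 38)}.
Taking the union: {(ATL, MIA, 13), (BOS, SEA, 22), (DC, IAD, 35), (DC, NRT, 21), (DEN, CDG, 34), (DEN, MIA, 36), (LA, CDG, 37), (MIA, IAD, 24), (MIA, NRT, 10), (MIA, ORD, 38)}
Keep only column(s) fno, city: {(10, MIA), (13, ATL), (21, DC), (22, BOS), (24, MIA), (34, DEN), (35, DC), (36, DEN), (37, LA), (38, MIA)}

{(10, MIA), (13, ATL), (21, DC), (22, BOS), (24, MIA), (34, DEN), (35, DC), (36, DEN), (37, LA), (38, MIA)}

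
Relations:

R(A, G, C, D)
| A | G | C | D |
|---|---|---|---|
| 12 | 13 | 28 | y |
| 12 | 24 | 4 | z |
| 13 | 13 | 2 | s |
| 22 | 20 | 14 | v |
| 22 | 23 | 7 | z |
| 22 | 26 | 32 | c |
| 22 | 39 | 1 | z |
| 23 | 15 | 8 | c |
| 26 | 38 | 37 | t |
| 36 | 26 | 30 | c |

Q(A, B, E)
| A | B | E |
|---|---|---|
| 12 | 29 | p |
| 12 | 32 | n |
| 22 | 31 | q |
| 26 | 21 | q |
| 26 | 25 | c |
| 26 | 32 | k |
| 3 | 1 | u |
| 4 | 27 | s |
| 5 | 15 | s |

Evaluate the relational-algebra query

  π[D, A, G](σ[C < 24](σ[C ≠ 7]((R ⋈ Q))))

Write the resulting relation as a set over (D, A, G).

R ⋈ Q (natural join on A): {(12, 13, 28, y, 29, p), (12, 13, 28, y, 32, n), (12, 24, 4, z, 29, p), (12, 24, 4, z, 32, n), (22, 20, 14, v, 31, q), (22, 23, 7, z, 31, q), (22, 26, 32, c, 31, q), (22, 39, 1, z, 31, q), (26, 38, 37, t, 21, q), (26, 38, 37, t, 25, c), (26, 38, 37, t, 32, k)}
Filtering on C ≠ 7 leaves {(12, 13, 28, y, 29, p), (12, 13, 28, y, 32, n), (12, 24, 4, z, 29, p), (12, 24, 4, z, 32, n), (22, 20, 14, v, 31, q), (22, 26, 32, c, 31, q), (22, 39, 1, z, 31, q), (26, 38, 37, t, 21, q), (26, 38, 37, t, 25, c), (26, 38, 37, t, 32, k)}.
Filtering on C < 24 leaves {(12, 24, 4, z, 29, p), (12, 24, 4, z, 32, n), (22, 20, 14, v, 31, q), (22, 39, 1, z, 31, q)}.
π_{D, A, G} gives {(v, 22, 20), (z, 12, 24), (z, 22, 39)} (1 duplicate(s) eliminated).

{(v, 22, 20), (z, 12, 24), (z, 22, 39)}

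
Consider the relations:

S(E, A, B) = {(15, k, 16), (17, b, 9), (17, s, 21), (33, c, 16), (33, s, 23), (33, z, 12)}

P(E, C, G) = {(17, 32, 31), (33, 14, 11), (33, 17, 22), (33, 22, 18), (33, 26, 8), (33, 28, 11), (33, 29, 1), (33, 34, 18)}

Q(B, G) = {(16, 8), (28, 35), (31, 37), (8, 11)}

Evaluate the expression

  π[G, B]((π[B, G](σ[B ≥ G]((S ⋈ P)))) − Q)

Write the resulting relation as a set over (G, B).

Joining S and P on E yields {(17, b, 9, 32, 31), (17, s, 21, 32, 31), (33, c, 16, 14, 11), (33, c, 16, 17, 22), (33, c, 16, 22, 18), (33, c, 16, 26, 8), (33, c, 16, 28, 11), (33, c, 16, 29, 1), (33, c, 16, 34, 18), (33, s, 23, 14, 11), (33, s, 23, 17, 22), (33, s, 23, 22, 18), (33, s, 23, 26, 8), (33, s, 23, 28, 11), (33, s, 23, 29, 1), (33, s, 23, 34, 18), (33, z, 12, 14, 11), (33, z, 12, 17, 22), (33, z, 12, 22, 18), (33, z, 12, 26, 8), (33, z, 12, 28, 11), (33, z, 12, 29, 1), (33, z, 12, 34, 18)}.
Apply σ_{B ≥ G}; surviving tuples: {(33, c, 16, 14, 11), (33, c, 16, 26, 8), (33, c, 16, 28, 11), (33, c, 16, 29, 1), (33, s, 23, 14, 11), (33, s, 23, 17, 22), (33, s, 23, 22, 18), (33, s, 23, 26, 8), (33, s, 23, 28, 11), (33, s, 23, 29, 1), (33, s, 23, 34, 18), (33, z, 12, 14, 11), (33, z, 12, 26, 8), (33, z, 12, 28, 11), (33, z, 12, 29, 1)}
π[B, G]: project onto (B, G) (4 duplicate(s) eliminated) → {(12, 1), (12, 11), (12, 8), (16, 1), (16, 11), (16, 8), (23, 1), (23, 11), (23, 18), (23, 22), (23, 8)}
Set difference of the two operands is {(12, 1), (12, 11), (12, 8), (16, 1), (16, 11), (23, 1), (23, 11), (23, 18), (23, 22), (23, 8)}.
π[G, B]: project onto (G, B) → {(1, 12), (1, 16), (1, 23), (11, 12), (11, 16), (11, 23), (18, 23), (22, 23), (8, 12), (8, 23)}

{(1, 12), (1, 16), (1, 23), (11, 12), (11, 16), (11, 23), (18, 23), (22, 23), (8, 12), (8, 23)}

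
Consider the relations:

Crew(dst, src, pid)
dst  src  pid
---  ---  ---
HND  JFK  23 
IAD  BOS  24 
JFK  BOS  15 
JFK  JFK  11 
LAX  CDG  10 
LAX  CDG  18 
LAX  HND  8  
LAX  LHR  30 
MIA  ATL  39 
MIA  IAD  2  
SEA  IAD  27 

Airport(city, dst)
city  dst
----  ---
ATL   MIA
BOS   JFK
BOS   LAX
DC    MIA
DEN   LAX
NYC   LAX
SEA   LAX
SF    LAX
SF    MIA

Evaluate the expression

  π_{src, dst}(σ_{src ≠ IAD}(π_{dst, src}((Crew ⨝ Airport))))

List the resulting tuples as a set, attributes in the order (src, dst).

Natural join on dst: {(JFK, BOS, 15, BOS), (JFK, JFK, 11, BOS), (LAX, CDG, 10, BOS), (LAX, CDG, 10, DEN), (LAX, CDG, 10, NYC), (LAX, CDG, 10, SEA), (LAX, CDG, 10, SF), (LAX, CDG, 18, BOS), (LAX, CDG, 18, DEN), (LAX, CDG, 18, NYC), (LAX, CDG, 18, SEA), (LAX, CDG, 18, SF), (LAX, HND, 8, BOS), (LAX, HND, 8, DEN), (LAX, HND, 8, NYC), (LAX, HND, 8, SEA), (LAX, HND, 8, SF), (LAX, LHR, 30, BOS), (LAX, LHR, 30, DEN), (LAX, LHR, 30, NYC), (LAX, LHR, 30, SEA), (LAX, LHR, 30, SF), (MIA, ATL, 39, ATL), (MIA, ATL, 39, DC), (MIA, ATL, 39, SF), (MIA, IAD, 2, ATL), (MIA, IAD, 2, DC), (MIA, IAD, 2, SF)}
Projecting to dst, src (21 duplicate(s) eliminated): {(JFK, BOS), (JFK, JFK), (LAX, CDG), (LAX, HND), (LAX, LHR), (MIA, ATL), (MIA, IAD)}
σ[src ≠ IAD]: keep tuples satisfying src ≠ IAD → {(JFK, BOS), (JFK, JFK), (LAX, CDG), (LAX, HND), (LAX, LHR), (MIA, ATL)}
Projecting to src, dst: {(ATL, MIA), (BOS, JFK), (CDG, LAX), (HND, LAX), (JFK, JFK), (LHR, LAX)}

{(ATL, MIA), (BOS, JFK), (CDG, LAX), (HND, LAX), (JFK, JFK), (LHR, LAX)}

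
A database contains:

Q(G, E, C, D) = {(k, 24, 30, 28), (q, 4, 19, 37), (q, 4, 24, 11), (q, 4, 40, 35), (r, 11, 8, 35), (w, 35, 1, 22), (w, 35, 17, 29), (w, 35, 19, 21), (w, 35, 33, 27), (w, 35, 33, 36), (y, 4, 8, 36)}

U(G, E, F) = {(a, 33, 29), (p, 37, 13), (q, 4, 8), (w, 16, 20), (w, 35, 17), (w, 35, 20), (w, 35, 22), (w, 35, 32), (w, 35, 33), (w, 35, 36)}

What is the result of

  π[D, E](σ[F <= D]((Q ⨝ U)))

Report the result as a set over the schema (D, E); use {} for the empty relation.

Q ⋈ U (natural join on G, E): {(q, 4, 19, 37, 8), (q, 4, 24, 11, 8), (q, 4, 40, 35, 8), (w, 35, 1, 22, 17), (w, 35, 1, 22, 20), (w, 35, 1, 22, 22), (w, 35, 1, 22, 32), (w, 35, 1, 22, 33), (w, 35, 1, 22, 36), (w, 35, 17, 29, 17), (w, 35, 17, 29, 20), (w, 35, 17, 29, 22), (w, 35, 17, 29, 32), (w, 35, 17, 29, 33), (w, 35, 17, 29, 36), (w, 35, 19, 21, 17), (w, 35, 19, 21, 20), (w, 35, 19, 21, 22), (w, 35, 19, 21, 32), (w, 35, 19, 21, 33), (w, 35, 19, 21, 36), (w, 35, 33, 27, 17), (w, 35, 33, 27, 20), (w, 35, 33, 27, 22), (w, 35, 33, 27, 32), (w, 35, 33, 27, 33), (w, 35, 33, 27, 36), (w, 35, 33, 36, 17), (w, 35, 33, 36, 20), (w, 35, 33, 36, 22), (w, 35, 33, 36, 32), (w, 35, 33, 36, 33), (w, 35, 33, 36, 36)}
σ[F <= D]: keep tuples satisfying F <= D → {(q, 4, 19, 37, 8), (q, 4, 24, 11, 8), (q, 4, 40, 35, 8), (w, 35, 1, 22, 17), (w, 35, 1, 22, 20), (w, 35, 1, 22, 22), (w, 35, 17, 29, 17), (w, 35, 17, 29, 20), (w, 35, 17, 29, 22), (w, 35, 19, 21, 17), (w, 35, 19, 21, 20), (w, 35, 33, 27, 17), (w, 35, 33, 27, 20), (w, 35, 33, 27, 22), (w, 35, 33, 36, 17), (w, 35, 33, 36, 20), (w, 35, 33, 36, 22), (w, 35, 33, 36, 32), (w, 35, 33, 36, 33), (w, 35, 33, 36, 36)}
π[D, E]: project onto (D, E) (12 duplicate(s) eliminated) → {(11, 4), (21, 35), (22, 35), (27, 35), (29, 35), (35, 4), (36, 35), (37, 4)}

{(11, 4), (21, 35), (22, 35), (27, 35), (29, 35), (35, 4), (36, 35), (37, 4)}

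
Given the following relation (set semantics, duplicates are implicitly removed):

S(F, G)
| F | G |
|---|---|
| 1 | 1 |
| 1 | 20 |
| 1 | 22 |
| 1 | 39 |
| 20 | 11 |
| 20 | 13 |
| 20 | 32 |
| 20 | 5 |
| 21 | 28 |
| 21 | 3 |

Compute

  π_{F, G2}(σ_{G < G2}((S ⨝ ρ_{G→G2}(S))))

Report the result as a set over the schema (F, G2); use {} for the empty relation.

ρ[G→G2]: schema becomes (F, G2); tuples unchanged.
Joining S and ρ_{G→G2}(S) on F yields {(1, 1, 1), (1, 1, 20), (1, 1, 22), (1, 1, 39), (1, 20, 1), (1, 20, 20), (1, 20, 22), (1, 20, 39), (1, 22, 1), (1, 22, 20), (1, 22, 22), (1, 22, 39), (1, 39, 1), (1, 39, 20), (1, 39, 22), (1, 39, 39), (20, 11, 11), (20, 11, 13), (20, 11, 32), (20, 11, 5), (20, 13, 11), (20, 13, 13), (20, 13, 32), (20, 13, 5), (20, 32, 11), (20, 32, 13), (20, 32, 32), (20, 32, 5), (20, 5, 11), (20, 5, 13), (20, 5, 32), (20, 5, 5), (21, 28, 28), (21, 28, 3), (21, 3, 28), (21, 3, 3)}.
Selection G < G2: {(1, 1, 20), (1, 1, 22), (1, 1, 39), (1, 20, 22), (1, 20, 39), (1, 22, 39), (20, 11, 13), (20, 11, 32), (20, 13, 32), (20, 5, 11), (20, 5, 13), (20, 5, 32), (21, 3, 28)}
π_{F, G2} gives {(1, 20), (1, 22), (1, 39), (20, 11), (20, 13), (20, 32), (21, 28)} (6 duplicate(s) eliminated).

{(1, 20), (1, 22), (1, 39), (20, 11), (20, 13), (20, 32), (21, 28)}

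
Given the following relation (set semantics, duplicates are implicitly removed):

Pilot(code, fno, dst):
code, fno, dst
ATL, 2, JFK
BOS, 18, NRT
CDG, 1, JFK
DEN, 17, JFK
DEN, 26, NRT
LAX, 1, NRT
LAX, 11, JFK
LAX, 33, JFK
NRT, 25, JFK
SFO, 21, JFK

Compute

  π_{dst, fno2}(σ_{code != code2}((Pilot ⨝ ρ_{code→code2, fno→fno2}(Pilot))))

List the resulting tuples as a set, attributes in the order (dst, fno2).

{(JFK, 1), (JFK, 11), (JFK, 17), (JFK, 2), (JFK, 21), (JFK, 25), (JFK, 33), (NRT, 1), (NRT, 18), (NRT, 26)}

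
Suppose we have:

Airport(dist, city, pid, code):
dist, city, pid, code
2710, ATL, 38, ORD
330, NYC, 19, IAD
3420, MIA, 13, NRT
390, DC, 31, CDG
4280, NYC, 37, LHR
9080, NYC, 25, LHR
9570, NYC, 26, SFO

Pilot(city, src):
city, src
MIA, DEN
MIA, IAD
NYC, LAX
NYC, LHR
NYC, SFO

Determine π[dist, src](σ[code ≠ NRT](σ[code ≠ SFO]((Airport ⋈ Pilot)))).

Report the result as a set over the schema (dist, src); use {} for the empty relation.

{(330, LAX), (330, LHR), (330, SFO), (4280, LAX), (4280, LHR), (4280, SFO), (9080, LAX), (9080, LHR), (9080, SFO)}

Natural join on city: {(330, NYC, 19, IAD, LAX), (330, NYC, 19, IAD, LHR), (330, NYC, 19, IAD, SFO), (3420, MIA, 13, NRT, DEN), (3420, MIA, 13, NRT, IAD), (4280, NYC, 37, LHR, LAX), (4280, NYC, 37, LHR, LHR), (4280, NYC, 37, LHR, SFO), (9080, NYC, 25, LHR, LAX), (9080, NYC, 25, LHR, LHR), (9080, NYC, 25, LHR, SFO), (9570, NYC, 26, SFO, LAX), (9570, NYC, 26, SFO, LHR), (9570, NYC, 26, SFO, SFO)}
σ[code ≠ SFO]: keep tuples satisfying code ≠ SFO → {(330, NYC, 19, IAD, LAX), (330, NYC, 19, IAD, LHR), (330, NYC, 19, IAD, SFO), (3420, MIA, 13, NRT, DEN), (3420, MIA, 13, NRT, IAD), (4280, NYC, 37, LHR, LAX), (4280, NYC, 37, LHR, LHR), (4280, NYC, 37, LHR, SFO), (9080, NYC, 25, LHR, LAX), (9080, NYC, 25, LHR, LHR), (9080, NYC, 25, LHR, SFO)}
σ[code ≠ NRT]: keep tuples satisfying code ≠ NRT → {(330, NYC, 19, IAD, LAX), (330, NYC, 19, IAD, LHR), (330, NYC, 19, IAD, SFO), (4280, NYC, 37, LHR, LAX), (4280, NYC, 37, LHR, LHR), (4280, NYC, 37, LHR, SFO), (9080, NYC, 25, LHR, LAX), (9080, NYC, 25, LHR, LHR), (9080, NYC, 25, LHR, SFO)}
π[dist, src]: project onto (dist, src) → {(330, LAX), (330, LHR), (330, SFO), (4280, LAX), (4280, LHR), (4280, SFO), (9080, LAX), (9080, LHR), (9080, SFO)}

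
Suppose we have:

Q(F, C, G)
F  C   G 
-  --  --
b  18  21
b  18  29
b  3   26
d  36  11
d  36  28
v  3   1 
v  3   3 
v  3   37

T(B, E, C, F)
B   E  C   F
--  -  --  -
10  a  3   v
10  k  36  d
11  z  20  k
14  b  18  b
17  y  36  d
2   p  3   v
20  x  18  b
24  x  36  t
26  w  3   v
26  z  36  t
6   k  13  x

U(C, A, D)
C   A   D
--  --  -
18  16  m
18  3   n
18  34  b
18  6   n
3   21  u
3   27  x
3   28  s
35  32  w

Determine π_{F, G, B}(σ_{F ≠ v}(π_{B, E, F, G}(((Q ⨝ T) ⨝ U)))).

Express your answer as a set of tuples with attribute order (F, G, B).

Joining Q and T on F, C yields {(b, 18, 21, 14, b), (b, 18, 21, 20, x), (b, 18, 29, 14, b), (b, 18, 29, 20, x), (d, 36, 11, 10, k), (d, 36, 11, 17, y), (d, 36, 28, 10, k), (d, 36, 28, 17, y), (v, 3, 1, 10, a), (v, 3, 1, 2, p), (v, 3, 1, 26, w), (v, 3, 3, 10, a), (v, 3, 3, 2, p), (v, 3, 3, 26, w), (v, 3, 37, 10, a), (v, 3, 37, 2, p), (v, 3, 37, 26, w)}.
Joining (Q ⨝ T) and U on C yields {(b, 18, 21, 14, b, 16, m), (b, 18, 21, 14, b, 3, n), (b, 18, 21, 14, b, 34, b), (b, 18, 21, 14, b, 6, n), (b, 18, 21, 20, x, 16, m), (b, 18, 21, 20, x, 3, n), (b, 18, 21, 20, x, 34, b), (b, 18, 21, 20, x, 6, n), (b, 18, 29, 14, b, 16, m), (b, 18, 29, 14, b, 3, n), (b, 18, 29, 14, b, 34, b), (b, 18, 29, 14, b, 6, n), (b, 18, 29, 20, x, 16, m), (b, 18, 29, 20, x, 3, n), (b, 18, 29, 20, x, 34, b), (b, 18, 29, 20, x, 6, n), (v, 3, 1, 10, a, 21, u), (v, 3, 1, 10, a, 27, x), (v, 3, 1, 10, a, 28, s), (v, 3, 1, 2, p, 21, u), (v, 3, 1, 2, p, 27, x), (v, 3, 1, 2, p, 28, s), (v, 3, 1, 26, w, 21, u), (v, 3, 1, 26, w, 27, x), (v, 3, 1, 26, w, 28, s), (v, 3, 3, 10, a, 21, u), (v, 3, 3, 10, a, 27, x), (v, 3, 3, 10, a, 28, s), (v, 3, 3, 2, p, 21, u), (v, 3, 3, 2, p, 27, x), (v, 3, 3, 2, p, 28, s), (v, 3, 3, 26, w, 21, u), (v, 3, 3, 26, w, 27, x), (v, 3, 3, 26, w, 28, s), (v, 3, 37, 10, a, 21, u), (v, 3, 37, 10, a, 27, x), (v, 3, 37, 10, a, 28, s), (v, 3, 37, 2, p, 21, u), (v, 3, 37, 2, p, 27, x), (v, 3, 37, 2, p, 28, s), (v, 3, 37, 26, w, 21, u), (v, 3, 37, 26, w, 27, x), (v, 3, 37, 26, w, 28, s)}.
π[B, E, F, G]: project onto (B, E, F, G) (30 duplicate(s) eliminated) → {(10, a, v, 1), (10, a, v, 3), (10, a, v, 37), (14, b, b, 21), (14, b, b, 29), (2, p, v, 1), (2, p, v, 3), (2, p, v, 37), (20, x, b, 21), (20, x, b, 29), (26, w, v, 1), (26, w, v, 3), (26, w, v, 37)}
σ[F ≠ v]: keep tuples satisfying F ≠ v → {(14, b, b, 21), (14, b, b, 29), (20, x, b, 21), (20, x, b, 29)}
π[F, G, B]: project onto (F, G, B) → {(b, 21, 14), (b, 21, 20), (b, 29, 14), (b, 29, 20)}

{(b, 21, 14), (b, 21, 20), (b, 29, 14), (b, 29, 20)}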